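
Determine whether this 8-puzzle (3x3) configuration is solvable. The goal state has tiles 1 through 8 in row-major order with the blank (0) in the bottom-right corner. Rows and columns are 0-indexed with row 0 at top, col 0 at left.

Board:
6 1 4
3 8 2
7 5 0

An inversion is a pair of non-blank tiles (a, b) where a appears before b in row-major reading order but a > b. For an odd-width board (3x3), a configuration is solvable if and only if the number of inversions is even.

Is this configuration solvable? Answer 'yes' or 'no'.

Inversions (pairs i<j in row-major order where tile[i] > tile[j] > 0): 12
12 is even, so the puzzle is solvable.

Answer: yes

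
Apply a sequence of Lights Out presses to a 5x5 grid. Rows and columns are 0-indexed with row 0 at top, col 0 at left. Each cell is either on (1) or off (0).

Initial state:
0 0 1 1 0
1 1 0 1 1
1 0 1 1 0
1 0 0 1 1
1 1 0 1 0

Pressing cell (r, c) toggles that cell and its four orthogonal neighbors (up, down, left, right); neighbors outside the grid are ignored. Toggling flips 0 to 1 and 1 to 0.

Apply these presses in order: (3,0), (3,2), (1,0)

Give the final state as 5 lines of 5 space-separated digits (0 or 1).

After press 1 at (3,0):
0 0 1 1 0
1 1 0 1 1
0 0 1 1 0
0 1 0 1 1
0 1 0 1 0

After press 2 at (3,2):
0 0 1 1 0
1 1 0 1 1
0 0 0 1 0
0 0 1 0 1
0 1 1 1 0

After press 3 at (1,0):
1 0 1 1 0
0 0 0 1 1
1 0 0 1 0
0 0 1 0 1
0 1 1 1 0

Answer: 1 0 1 1 0
0 0 0 1 1
1 0 0 1 0
0 0 1 0 1
0 1 1 1 0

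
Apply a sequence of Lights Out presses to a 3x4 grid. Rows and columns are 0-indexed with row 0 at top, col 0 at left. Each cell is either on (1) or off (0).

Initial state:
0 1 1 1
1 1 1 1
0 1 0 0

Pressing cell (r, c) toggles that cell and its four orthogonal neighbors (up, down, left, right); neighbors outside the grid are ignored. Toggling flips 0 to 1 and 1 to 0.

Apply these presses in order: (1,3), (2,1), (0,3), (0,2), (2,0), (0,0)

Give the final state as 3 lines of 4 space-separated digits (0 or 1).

Answer: 1 1 1 0
1 0 1 1
0 1 1 1

Derivation:
After press 1 at (1,3):
0 1 1 0
1 1 0 0
0 1 0 1

After press 2 at (2,1):
0 1 1 0
1 0 0 0
1 0 1 1

After press 3 at (0,3):
0 1 0 1
1 0 0 1
1 0 1 1

After press 4 at (0,2):
0 0 1 0
1 0 1 1
1 0 1 1

After press 5 at (2,0):
0 0 1 0
0 0 1 1
0 1 1 1

After press 6 at (0,0):
1 1 1 0
1 0 1 1
0 1 1 1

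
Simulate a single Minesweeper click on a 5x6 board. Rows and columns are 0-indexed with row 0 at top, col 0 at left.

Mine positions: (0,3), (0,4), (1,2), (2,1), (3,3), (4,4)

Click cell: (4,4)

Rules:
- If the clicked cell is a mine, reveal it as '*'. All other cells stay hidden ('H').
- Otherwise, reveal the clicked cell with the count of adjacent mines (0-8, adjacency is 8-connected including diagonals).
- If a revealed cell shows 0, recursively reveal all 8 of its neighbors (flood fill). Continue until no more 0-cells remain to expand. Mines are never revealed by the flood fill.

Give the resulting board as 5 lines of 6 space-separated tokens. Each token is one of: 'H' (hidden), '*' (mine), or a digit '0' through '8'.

H H H H H H
H H H H H H
H H H H H H
H H H H H H
H H H H * H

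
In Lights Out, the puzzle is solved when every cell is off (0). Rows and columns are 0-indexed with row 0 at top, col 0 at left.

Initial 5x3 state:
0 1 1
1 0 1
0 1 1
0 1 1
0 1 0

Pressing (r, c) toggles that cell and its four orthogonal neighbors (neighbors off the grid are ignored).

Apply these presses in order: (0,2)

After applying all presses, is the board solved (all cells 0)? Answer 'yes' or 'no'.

Answer: no

Derivation:
After press 1 at (0,2):
0 0 0
1 0 0
0 1 1
0 1 1
0 1 0

Lights still on: 6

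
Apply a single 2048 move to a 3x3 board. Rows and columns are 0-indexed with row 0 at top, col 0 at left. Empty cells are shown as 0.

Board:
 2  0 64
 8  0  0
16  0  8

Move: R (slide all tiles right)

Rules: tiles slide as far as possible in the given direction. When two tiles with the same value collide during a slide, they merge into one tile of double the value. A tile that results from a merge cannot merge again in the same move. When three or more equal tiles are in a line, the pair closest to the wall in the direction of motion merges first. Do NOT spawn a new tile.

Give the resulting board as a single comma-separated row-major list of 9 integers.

Answer: 0, 2, 64, 0, 0, 8, 0, 16, 8

Derivation:
Slide right:
row 0: [2, 0, 64] -> [0, 2, 64]
row 1: [8, 0, 0] -> [0, 0, 8]
row 2: [16, 0, 8] -> [0, 16, 8]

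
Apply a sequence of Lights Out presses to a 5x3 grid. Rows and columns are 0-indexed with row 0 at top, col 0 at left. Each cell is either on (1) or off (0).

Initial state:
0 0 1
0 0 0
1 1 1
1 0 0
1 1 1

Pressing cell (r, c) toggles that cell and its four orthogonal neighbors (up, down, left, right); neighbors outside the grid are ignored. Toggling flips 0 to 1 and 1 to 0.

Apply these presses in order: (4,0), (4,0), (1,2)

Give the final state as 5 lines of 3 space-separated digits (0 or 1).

After press 1 at (4,0):
0 0 1
0 0 0
1 1 1
0 0 0
0 0 1

After press 2 at (4,0):
0 0 1
0 0 0
1 1 1
1 0 0
1 1 1

After press 3 at (1,2):
0 0 0
0 1 1
1 1 0
1 0 0
1 1 1

Answer: 0 0 0
0 1 1
1 1 0
1 0 0
1 1 1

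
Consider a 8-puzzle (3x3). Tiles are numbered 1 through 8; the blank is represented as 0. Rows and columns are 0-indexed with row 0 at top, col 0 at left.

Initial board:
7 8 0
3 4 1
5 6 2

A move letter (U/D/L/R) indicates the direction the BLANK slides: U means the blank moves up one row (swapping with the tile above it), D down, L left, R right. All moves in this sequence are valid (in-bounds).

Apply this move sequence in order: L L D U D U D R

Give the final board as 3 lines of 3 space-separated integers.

After move 1 (L):
7 0 8
3 4 1
5 6 2

After move 2 (L):
0 7 8
3 4 1
5 6 2

After move 3 (D):
3 7 8
0 4 1
5 6 2

After move 4 (U):
0 7 8
3 4 1
5 6 2

After move 5 (D):
3 7 8
0 4 1
5 6 2

After move 6 (U):
0 7 8
3 4 1
5 6 2

After move 7 (D):
3 7 8
0 4 1
5 6 2

After move 8 (R):
3 7 8
4 0 1
5 6 2

Answer: 3 7 8
4 0 1
5 6 2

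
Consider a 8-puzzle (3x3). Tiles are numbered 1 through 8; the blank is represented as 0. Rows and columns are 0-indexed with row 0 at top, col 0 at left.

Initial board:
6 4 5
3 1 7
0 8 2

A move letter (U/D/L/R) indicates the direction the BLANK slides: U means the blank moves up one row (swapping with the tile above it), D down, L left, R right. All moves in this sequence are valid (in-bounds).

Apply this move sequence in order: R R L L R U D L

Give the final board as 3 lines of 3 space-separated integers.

After move 1 (R):
6 4 5
3 1 7
8 0 2

After move 2 (R):
6 4 5
3 1 7
8 2 0

After move 3 (L):
6 4 5
3 1 7
8 0 2

After move 4 (L):
6 4 5
3 1 7
0 8 2

After move 5 (R):
6 4 5
3 1 7
8 0 2

After move 6 (U):
6 4 5
3 0 7
8 1 2

After move 7 (D):
6 4 5
3 1 7
8 0 2

After move 8 (L):
6 4 5
3 1 7
0 8 2

Answer: 6 4 5
3 1 7
0 8 2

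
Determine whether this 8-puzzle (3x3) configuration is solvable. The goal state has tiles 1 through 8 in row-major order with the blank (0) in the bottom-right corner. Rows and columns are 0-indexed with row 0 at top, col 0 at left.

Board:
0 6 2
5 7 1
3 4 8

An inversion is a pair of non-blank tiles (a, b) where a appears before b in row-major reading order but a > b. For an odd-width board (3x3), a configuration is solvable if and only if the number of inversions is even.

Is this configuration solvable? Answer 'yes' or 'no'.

Answer: yes

Derivation:
Inversions (pairs i<j in row-major order where tile[i] > tile[j] > 0): 12
12 is even, so the puzzle is solvable.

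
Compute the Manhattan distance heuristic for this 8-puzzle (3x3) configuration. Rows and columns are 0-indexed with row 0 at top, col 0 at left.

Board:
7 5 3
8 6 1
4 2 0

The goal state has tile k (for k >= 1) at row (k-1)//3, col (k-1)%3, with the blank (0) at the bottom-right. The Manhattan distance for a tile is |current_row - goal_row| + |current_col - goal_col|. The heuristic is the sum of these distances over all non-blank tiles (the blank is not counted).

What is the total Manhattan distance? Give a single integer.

Tile 7: (0,0)->(2,0) = 2
Tile 5: (0,1)->(1,1) = 1
Tile 3: (0,2)->(0,2) = 0
Tile 8: (1,0)->(2,1) = 2
Tile 6: (1,1)->(1,2) = 1
Tile 1: (1,2)->(0,0) = 3
Tile 4: (2,0)->(1,0) = 1
Tile 2: (2,1)->(0,1) = 2
Sum: 2 + 1 + 0 + 2 + 1 + 3 + 1 + 2 = 12

Answer: 12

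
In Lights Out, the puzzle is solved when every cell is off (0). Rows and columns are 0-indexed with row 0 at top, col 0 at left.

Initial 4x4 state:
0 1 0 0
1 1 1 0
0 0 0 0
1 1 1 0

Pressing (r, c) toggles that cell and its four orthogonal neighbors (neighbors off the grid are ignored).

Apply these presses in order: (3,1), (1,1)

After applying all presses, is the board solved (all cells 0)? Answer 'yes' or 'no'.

After press 1 at (3,1):
0 1 0 0
1 1 1 0
0 1 0 0
0 0 0 0

After press 2 at (1,1):
0 0 0 0
0 0 0 0
0 0 0 0
0 0 0 0

Lights still on: 0

Answer: yes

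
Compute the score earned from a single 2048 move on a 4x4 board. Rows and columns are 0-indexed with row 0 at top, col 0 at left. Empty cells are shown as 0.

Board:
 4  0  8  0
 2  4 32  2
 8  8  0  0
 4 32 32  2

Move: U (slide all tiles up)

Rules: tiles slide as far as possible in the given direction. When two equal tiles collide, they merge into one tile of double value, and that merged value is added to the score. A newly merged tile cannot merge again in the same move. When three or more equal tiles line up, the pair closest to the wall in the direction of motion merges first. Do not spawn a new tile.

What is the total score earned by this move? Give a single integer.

Slide up:
col 0: [4, 2, 8, 4] -> [4, 2, 8, 4]  score +0 (running 0)
col 1: [0, 4, 8, 32] -> [4, 8, 32, 0]  score +0 (running 0)
col 2: [8, 32, 0, 32] -> [8, 64, 0, 0]  score +64 (running 64)
col 3: [0, 2, 0, 2] -> [4, 0, 0, 0]  score +4 (running 68)
Board after move:
 4  4  8  4
 2  8 64  0
 8 32  0  0
 4  0  0  0

Answer: 68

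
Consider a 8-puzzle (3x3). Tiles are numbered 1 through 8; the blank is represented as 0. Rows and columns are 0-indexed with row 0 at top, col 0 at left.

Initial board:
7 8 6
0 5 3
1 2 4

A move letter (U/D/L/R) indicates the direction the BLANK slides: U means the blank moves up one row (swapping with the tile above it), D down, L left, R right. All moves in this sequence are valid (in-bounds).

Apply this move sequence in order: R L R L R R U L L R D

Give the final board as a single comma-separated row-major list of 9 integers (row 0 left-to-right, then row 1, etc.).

Answer: 7, 3, 8, 5, 0, 6, 1, 2, 4

Derivation:
After move 1 (R):
7 8 6
5 0 3
1 2 4

After move 2 (L):
7 8 6
0 5 3
1 2 4

After move 3 (R):
7 8 6
5 0 3
1 2 4

After move 4 (L):
7 8 6
0 5 3
1 2 4

After move 5 (R):
7 8 6
5 0 3
1 2 4

After move 6 (R):
7 8 6
5 3 0
1 2 4

After move 7 (U):
7 8 0
5 3 6
1 2 4

After move 8 (L):
7 0 8
5 3 6
1 2 4

After move 9 (L):
0 7 8
5 3 6
1 2 4

After move 10 (R):
7 0 8
5 3 6
1 2 4

After move 11 (D):
7 3 8
5 0 6
1 2 4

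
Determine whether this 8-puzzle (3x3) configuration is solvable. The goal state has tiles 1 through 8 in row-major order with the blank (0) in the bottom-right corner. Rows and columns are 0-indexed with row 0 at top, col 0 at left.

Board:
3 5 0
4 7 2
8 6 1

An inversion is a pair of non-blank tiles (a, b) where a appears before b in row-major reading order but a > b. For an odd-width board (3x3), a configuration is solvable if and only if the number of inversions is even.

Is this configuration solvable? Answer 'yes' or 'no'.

Inversions (pairs i<j in row-major order where tile[i] > tile[j] > 0): 14
14 is even, so the puzzle is solvable.

Answer: yes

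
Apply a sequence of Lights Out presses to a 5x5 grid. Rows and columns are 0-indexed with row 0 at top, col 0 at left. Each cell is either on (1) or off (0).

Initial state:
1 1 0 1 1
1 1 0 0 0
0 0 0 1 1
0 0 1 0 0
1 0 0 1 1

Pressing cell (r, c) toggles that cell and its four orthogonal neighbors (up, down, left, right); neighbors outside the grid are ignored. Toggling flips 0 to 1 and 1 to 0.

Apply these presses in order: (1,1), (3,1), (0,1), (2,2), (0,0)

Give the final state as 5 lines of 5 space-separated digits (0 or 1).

Answer: 1 0 1 1 1
1 1 0 0 0
0 1 1 0 1
1 1 1 0 0
1 1 0 1 1

Derivation:
After press 1 at (1,1):
1 0 0 1 1
0 0 1 0 0
0 1 0 1 1
0 0 1 0 0
1 0 0 1 1

After press 2 at (3,1):
1 0 0 1 1
0 0 1 0 0
0 0 0 1 1
1 1 0 0 0
1 1 0 1 1

After press 3 at (0,1):
0 1 1 1 1
0 1 1 0 0
0 0 0 1 1
1 1 0 0 0
1 1 0 1 1

After press 4 at (2,2):
0 1 1 1 1
0 1 0 0 0
0 1 1 0 1
1 1 1 0 0
1 1 0 1 1

After press 5 at (0,0):
1 0 1 1 1
1 1 0 0 0
0 1 1 0 1
1 1 1 0 0
1 1 0 1 1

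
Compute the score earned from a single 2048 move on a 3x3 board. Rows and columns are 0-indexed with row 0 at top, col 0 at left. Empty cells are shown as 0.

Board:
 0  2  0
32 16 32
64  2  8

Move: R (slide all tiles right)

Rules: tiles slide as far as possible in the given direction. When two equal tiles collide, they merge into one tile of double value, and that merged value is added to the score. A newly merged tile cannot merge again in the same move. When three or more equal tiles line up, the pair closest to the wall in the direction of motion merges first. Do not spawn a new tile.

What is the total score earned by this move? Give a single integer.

Slide right:
row 0: [0, 2, 0] -> [0, 0, 2]  score +0 (running 0)
row 1: [32, 16, 32] -> [32, 16, 32]  score +0 (running 0)
row 2: [64, 2, 8] -> [64, 2, 8]  score +0 (running 0)
Board after move:
 0  0  2
32 16 32
64  2  8

Answer: 0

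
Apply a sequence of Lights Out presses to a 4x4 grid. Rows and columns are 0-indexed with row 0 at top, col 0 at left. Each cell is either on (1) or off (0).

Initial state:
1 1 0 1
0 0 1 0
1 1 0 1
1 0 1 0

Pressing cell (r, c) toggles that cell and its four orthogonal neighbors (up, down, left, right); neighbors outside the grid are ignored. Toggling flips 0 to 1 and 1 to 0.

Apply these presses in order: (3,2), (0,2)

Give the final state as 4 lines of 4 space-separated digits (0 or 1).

Answer: 1 0 1 0
0 0 0 0
1 1 1 1
1 1 0 1

Derivation:
After press 1 at (3,2):
1 1 0 1
0 0 1 0
1 1 1 1
1 1 0 1

After press 2 at (0,2):
1 0 1 0
0 0 0 0
1 1 1 1
1 1 0 1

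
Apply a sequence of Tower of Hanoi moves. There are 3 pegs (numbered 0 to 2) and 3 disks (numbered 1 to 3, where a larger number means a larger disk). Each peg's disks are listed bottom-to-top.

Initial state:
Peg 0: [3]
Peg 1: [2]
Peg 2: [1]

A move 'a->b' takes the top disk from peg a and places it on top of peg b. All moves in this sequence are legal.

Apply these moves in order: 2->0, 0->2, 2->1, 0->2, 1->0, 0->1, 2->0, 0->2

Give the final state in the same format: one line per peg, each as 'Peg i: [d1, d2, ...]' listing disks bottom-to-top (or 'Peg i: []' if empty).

Answer: Peg 0: []
Peg 1: [2, 1]
Peg 2: [3]

Derivation:
After move 1 (2->0):
Peg 0: [3, 1]
Peg 1: [2]
Peg 2: []

After move 2 (0->2):
Peg 0: [3]
Peg 1: [2]
Peg 2: [1]

After move 3 (2->1):
Peg 0: [3]
Peg 1: [2, 1]
Peg 2: []

After move 4 (0->2):
Peg 0: []
Peg 1: [2, 1]
Peg 2: [3]

After move 5 (1->0):
Peg 0: [1]
Peg 1: [2]
Peg 2: [3]

After move 6 (0->1):
Peg 0: []
Peg 1: [2, 1]
Peg 2: [3]

After move 7 (2->0):
Peg 0: [3]
Peg 1: [2, 1]
Peg 2: []

After move 8 (0->2):
Peg 0: []
Peg 1: [2, 1]
Peg 2: [3]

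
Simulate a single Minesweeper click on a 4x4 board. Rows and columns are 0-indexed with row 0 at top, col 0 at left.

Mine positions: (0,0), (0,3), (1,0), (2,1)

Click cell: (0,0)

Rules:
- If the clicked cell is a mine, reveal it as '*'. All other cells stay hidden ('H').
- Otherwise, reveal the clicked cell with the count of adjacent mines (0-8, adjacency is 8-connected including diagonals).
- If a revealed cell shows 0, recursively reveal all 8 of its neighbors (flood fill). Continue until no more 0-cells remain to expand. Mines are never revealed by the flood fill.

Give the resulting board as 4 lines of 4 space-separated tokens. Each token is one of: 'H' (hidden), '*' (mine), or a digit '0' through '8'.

* H H H
H H H H
H H H H
H H H H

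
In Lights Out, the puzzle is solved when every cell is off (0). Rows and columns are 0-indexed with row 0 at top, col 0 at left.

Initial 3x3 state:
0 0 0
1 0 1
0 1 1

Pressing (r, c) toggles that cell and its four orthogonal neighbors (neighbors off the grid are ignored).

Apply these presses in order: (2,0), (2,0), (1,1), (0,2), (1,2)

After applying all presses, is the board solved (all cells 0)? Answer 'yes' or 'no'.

Answer: yes

Derivation:
After press 1 at (2,0):
0 0 0
0 0 1
1 0 1

After press 2 at (2,0):
0 0 0
1 0 1
0 1 1

After press 3 at (1,1):
0 1 0
0 1 0
0 0 1

After press 4 at (0,2):
0 0 1
0 1 1
0 0 1

After press 5 at (1,2):
0 0 0
0 0 0
0 0 0

Lights still on: 0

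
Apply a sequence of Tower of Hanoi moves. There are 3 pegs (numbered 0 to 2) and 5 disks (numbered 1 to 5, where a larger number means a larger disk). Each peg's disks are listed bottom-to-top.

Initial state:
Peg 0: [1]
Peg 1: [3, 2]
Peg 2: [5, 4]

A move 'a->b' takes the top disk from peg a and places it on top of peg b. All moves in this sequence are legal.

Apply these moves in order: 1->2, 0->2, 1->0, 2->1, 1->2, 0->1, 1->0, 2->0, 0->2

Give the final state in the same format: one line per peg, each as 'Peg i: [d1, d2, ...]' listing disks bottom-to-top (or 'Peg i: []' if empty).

Answer: Peg 0: [3]
Peg 1: []
Peg 2: [5, 4, 2, 1]

Derivation:
After move 1 (1->2):
Peg 0: [1]
Peg 1: [3]
Peg 2: [5, 4, 2]

After move 2 (0->2):
Peg 0: []
Peg 1: [3]
Peg 2: [5, 4, 2, 1]

After move 3 (1->0):
Peg 0: [3]
Peg 1: []
Peg 2: [5, 4, 2, 1]

After move 4 (2->1):
Peg 0: [3]
Peg 1: [1]
Peg 2: [5, 4, 2]

After move 5 (1->2):
Peg 0: [3]
Peg 1: []
Peg 2: [5, 4, 2, 1]

After move 6 (0->1):
Peg 0: []
Peg 1: [3]
Peg 2: [5, 4, 2, 1]

After move 7 (1->0):
Peg 0: [3]
Peg 1: []
Peg 2: [5, 4, 2, 1]

After move 8 (2->0):
Peg 0: [3, 1]
Peg 1: []
Peg 2: [5, 4, 2]

After move 9 (0->2):
Peg 0: [3]
Peg 1: []
Peg 2: [5, 4, 2, 1]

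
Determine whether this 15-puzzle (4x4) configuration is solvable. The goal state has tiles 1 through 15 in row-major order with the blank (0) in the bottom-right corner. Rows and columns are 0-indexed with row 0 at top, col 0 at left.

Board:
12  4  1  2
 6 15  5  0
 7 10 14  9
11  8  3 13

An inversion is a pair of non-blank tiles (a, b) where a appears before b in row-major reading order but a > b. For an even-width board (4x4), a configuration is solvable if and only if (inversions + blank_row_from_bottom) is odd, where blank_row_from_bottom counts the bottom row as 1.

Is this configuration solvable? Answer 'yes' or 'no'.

Answer: yes

Derivation:
Inversions: 40
Blank is in row 1 (0-indexed from top), which is row 3 counting from the bottom (bottom = 1).
40 + 3 = 43, which is odd, so the puzzle is solvable.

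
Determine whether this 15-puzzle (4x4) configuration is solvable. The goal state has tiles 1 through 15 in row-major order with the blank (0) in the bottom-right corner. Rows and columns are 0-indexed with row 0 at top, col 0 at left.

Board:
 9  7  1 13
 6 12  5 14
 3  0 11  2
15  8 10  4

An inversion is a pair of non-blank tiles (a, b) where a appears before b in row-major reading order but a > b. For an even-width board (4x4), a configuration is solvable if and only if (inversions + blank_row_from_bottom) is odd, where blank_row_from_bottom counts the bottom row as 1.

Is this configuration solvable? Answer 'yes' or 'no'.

Inversions: 53
Blank is in row 2 (0-indexed from top), which is row 2 counting from the bottom (bottom = 1).
53 + 2 = 55, which is odd, so the puzzle is solvable.

Answer: yes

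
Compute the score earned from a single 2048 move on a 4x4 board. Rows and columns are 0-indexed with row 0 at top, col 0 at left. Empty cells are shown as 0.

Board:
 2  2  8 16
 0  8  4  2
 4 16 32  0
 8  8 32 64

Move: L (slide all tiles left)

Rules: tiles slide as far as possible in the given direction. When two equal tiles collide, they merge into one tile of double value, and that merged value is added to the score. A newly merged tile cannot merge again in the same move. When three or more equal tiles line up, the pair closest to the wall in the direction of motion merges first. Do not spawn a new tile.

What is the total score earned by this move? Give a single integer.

Slide left:
row 0: [2, 2, 8, 16] -> [4, 8, 16, 0]  score +4 (running 4)
row 1: [0, 8, 4, 2] -> [8, 4, 2, 0]  score +0 (running 4)
row 2: [4, 16, 32, 0] -> [4, 16, 32, 0]  score +0 (running 4)
row 3: [8, 8, 32, 64] -> [16, 32, 64, 0]  score +16 (running 20)
Board after move:
 4  8 16  0
 8  4  2  0
 4 16 32  0
16 32 64  0

Answer: 20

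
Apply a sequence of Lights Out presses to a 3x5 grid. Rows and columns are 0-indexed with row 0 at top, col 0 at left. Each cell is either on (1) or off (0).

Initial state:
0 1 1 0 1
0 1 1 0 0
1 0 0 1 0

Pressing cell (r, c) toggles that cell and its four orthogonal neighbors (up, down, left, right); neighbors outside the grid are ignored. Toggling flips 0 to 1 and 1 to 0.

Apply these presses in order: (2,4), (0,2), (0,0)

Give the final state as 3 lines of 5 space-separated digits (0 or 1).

Answer: 1 1 0 1 1
1 1 0 0 1
1 0 0 0 1

Derivation:
After press 1 at (2,4):
0 1 1 0 1
0 1 1 0 1
1 0 0 0 1

After press 2 at (0,2):
0 0 0 1 1
0 1 0 0 1
1 0 0 0 1

After press 3 at (0,0):
1 1 0 1 1
1 1 0 0 1
1 0 0 0 1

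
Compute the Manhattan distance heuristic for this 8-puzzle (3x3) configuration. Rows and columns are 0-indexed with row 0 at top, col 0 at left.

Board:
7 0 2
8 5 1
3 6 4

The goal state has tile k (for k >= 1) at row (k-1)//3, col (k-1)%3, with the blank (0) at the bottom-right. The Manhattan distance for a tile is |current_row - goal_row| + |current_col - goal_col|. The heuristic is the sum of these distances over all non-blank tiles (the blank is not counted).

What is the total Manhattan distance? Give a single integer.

Answer: 17

Derivation:
Tile 7: (0,0)->(2,0) = 2
Tile 2: (0,2)->(0,1) = 1
Tile 8: (1,0)->(2,1) = 2
Tile 5: (1,1)->(1,1) = 0
Tile 1: (1,2)->(0,0) = 3
Tile 3: (2,0)->(0,2) = 4
Tile 6: (2,1)->(1,2) = 2
Tile 4: (2,2)->(1,0) = 3
Sum: 2 + 1 + 2 + 0 + 3 + 4 + 2 + 3 = 17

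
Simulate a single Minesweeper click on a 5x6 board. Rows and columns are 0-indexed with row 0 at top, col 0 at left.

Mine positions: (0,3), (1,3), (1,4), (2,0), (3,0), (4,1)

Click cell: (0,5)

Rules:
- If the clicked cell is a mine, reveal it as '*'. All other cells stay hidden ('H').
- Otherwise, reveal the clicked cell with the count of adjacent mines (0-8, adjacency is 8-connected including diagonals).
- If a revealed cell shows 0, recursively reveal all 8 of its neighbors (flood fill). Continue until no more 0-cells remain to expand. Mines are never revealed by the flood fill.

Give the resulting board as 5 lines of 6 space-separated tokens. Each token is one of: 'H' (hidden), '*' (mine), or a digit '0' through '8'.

H H H H H 1
H H H H H H
H H H H H H
H H H H H H
H H H H H H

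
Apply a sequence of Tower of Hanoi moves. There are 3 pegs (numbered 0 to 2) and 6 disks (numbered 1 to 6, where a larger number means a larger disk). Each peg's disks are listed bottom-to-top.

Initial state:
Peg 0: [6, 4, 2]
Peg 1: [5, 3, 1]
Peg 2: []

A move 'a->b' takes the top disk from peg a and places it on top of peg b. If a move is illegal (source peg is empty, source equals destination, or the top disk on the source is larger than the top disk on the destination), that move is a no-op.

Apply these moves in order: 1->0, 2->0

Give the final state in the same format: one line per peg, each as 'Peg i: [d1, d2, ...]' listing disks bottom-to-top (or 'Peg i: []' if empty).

Answer: Peg 0: [6, 4, 2, 1]
Peg 1: [5, 3]
Peg 2: []

Derivation:
After move 1 (1->0):
Peg 0: [6, 4, 2, 1]
Peg 1: [5, 3]
Peg 2: []

After move 2 (2->0):
Peg 0: [6, 4, 2, 1]
Peg 1: [5, 3]
Peg 2: []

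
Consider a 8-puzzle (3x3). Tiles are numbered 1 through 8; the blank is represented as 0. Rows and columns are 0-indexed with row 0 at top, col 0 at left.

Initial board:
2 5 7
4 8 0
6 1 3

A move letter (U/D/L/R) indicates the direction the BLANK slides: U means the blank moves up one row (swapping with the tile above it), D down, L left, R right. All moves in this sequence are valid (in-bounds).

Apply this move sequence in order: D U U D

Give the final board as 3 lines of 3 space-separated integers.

Answer: 2 5 7
4 8 0
6 1 3

Derivation:
After move 1 (D):
2 5 7
4 8 3
6 1 0

After move 2 (U):
2 5 7
4 8 0
6 1 3

After move 3 (U):
2 5 0
4 8 7
6 1 3

After move 4 (D):
2 5 7
4 8 0
6 1 3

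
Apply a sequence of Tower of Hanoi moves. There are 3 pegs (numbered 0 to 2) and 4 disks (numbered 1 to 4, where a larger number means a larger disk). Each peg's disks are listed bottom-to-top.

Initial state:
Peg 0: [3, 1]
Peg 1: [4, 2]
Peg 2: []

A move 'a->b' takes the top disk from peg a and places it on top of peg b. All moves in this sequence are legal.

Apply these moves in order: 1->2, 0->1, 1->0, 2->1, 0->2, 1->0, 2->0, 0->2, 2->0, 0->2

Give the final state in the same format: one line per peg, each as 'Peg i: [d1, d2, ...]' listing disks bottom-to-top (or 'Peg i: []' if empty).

Answer: Peg 0: [3, 2]
Peg 1: [4]
Peg 2: [1]

Derivation:
After move 1 (1->2):
Peg 0: [3, 1]
Peg 1: [4]
Peg 2: [2]

After move 2 (0->1):
Peg 0: [3]
Peg 1: [4, 1]
Peg 2: [2]

After move 3 (1->0):
Peg 0: [3, 1]
Peg 1: [4]
Peg 2: [2]

After move 4 (2->1):
Peg 0: [3, 1]
Peg 1: [4, 2]
Peg 2: []

After move 5 (0->2):
Peg 0: [3]
Peg 1: [4, 2]
Peg 2: [1]

After move 6 (1->0):
Peg 0: [3, 2]
Peg 1: [4]
Peg 2: [1]

After move 7 (2->0):
Peg 0: [3, 2, 1]
Peg 1: [4]
Peg 2: []

After move 8 (0->2):
Peg 0: [3, 2]
Peg 1: [4]
Peg 2: [1]

After move 9 (2->0):
Peg 0: [3, 2, 1]
Peg 1: [4]
Peg 2: []

After move 10 (0->2):
Peg 0: [3, 2]
Peg 1: [4]
Peg 2: [1]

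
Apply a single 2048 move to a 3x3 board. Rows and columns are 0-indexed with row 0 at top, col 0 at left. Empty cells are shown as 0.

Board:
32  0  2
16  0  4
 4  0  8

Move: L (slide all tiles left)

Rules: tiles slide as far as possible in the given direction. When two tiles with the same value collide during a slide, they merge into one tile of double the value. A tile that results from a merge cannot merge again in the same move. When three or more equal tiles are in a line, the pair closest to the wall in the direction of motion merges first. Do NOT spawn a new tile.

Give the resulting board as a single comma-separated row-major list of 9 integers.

Slide left:
row 0: [32, 0, 2] -> [32, 2, 0]
row 1: [16, 0, 4] -> [16, 4, 0]
row 2: [4, 0, 8] -> [4, 8, 0]

Answer: 32, 2, 0, 16, 4, 0, 4, 8, 0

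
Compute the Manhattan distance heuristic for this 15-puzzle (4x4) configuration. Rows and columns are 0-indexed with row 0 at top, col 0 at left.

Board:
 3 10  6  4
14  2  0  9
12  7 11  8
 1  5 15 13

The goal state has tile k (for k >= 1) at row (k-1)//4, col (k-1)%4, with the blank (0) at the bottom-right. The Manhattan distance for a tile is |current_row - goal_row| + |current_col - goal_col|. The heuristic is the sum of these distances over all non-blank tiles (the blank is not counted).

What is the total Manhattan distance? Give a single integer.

Answer: 29

Derivation:
Tile 3: (0,0)->(0,2) = 2
Tile 10: (0,1)->(2,1) = 2
Tile 6: (0,2)->(1,1) = 2
Tile 4: (0,3)->(0,3) = 0
Tile 14: (1,0)->(3,1) = 3
Tile 2: (1,1)->(0,1) = 1
Tile 9: (1,3)->(2,0) = 4
Tile 12: (2,0)->(2,3) = 3
Tile 7: (2,1)->(1,2) = 2
Tile 11: (2,2)->(2,2) = 0
Tile 8: (2,3)->(1,3) = 1
Tile 1: (3,0)->(0,0) = 3
Tile 5: (3,1)->(1,0) = 3
Tile 15: (3,2)->(3,2) = 0
Tile 13: (3,3)->(3,0) = 3
Sum: 2 + 2 + 2 + 0 + 3 + 1 + 4 + 3 + 2 + 0 + 1 + 3 + 3 + 0 + 3 = 29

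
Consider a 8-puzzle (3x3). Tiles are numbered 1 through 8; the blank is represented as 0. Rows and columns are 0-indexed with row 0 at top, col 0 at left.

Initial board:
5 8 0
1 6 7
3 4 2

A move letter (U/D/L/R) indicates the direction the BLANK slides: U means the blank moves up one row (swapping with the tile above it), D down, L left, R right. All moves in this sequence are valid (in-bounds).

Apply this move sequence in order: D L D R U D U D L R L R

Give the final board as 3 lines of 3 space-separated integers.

Answer: 5 8 7
1 4 6
3 2 0

Derivation:
After move 1 (D):
5 8 7
1 6 0
3 4 2

After move 2 (L):
5 8 7
1 0 6
3 4 2

After move 3 (D):
5 8 7
1 4 6
3 0 2

After move 4 (R):
5 8 7
1 4 6
3 2 0

After move 5 (U):
5 8 7
1 4 0
3 2 6

After move 6 (D):
5 8 7
1 4 6
3 2 0

After move 7 (U):
5 8 7
1 4 0
3 2 6

After move 8 (D):
5 8 7
1 4 6
3 2 0

After move 9 (L):
5 8 7
1 4 6
3 0 2

After move 10 (R):
5 8 7
1 4 6
3 2 0

After move 11 (L):
5 8 7
1 4 6
3 0 2

After move 12 (R):
5 8 7
1 4 6
3 2 0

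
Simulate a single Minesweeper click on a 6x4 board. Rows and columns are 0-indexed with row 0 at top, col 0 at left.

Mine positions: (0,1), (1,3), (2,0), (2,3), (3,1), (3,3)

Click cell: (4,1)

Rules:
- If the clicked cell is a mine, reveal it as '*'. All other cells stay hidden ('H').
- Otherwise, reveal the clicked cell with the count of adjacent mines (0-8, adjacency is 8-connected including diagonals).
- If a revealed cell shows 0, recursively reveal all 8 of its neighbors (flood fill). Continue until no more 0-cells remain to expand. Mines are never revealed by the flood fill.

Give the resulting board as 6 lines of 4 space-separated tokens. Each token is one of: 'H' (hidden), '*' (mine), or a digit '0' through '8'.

H H H H
H H H H
H H H H
H H H H
H 1 H H
H H H H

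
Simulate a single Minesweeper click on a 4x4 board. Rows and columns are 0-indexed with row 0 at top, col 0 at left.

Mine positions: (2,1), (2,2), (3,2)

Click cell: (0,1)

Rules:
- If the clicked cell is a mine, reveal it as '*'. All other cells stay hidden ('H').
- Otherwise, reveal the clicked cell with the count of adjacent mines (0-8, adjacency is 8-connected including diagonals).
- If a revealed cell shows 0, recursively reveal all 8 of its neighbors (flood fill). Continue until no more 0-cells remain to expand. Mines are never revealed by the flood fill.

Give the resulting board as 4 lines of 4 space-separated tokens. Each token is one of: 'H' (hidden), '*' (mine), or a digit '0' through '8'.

0 0 0 0
1 2 2 1
H H H H
H H H H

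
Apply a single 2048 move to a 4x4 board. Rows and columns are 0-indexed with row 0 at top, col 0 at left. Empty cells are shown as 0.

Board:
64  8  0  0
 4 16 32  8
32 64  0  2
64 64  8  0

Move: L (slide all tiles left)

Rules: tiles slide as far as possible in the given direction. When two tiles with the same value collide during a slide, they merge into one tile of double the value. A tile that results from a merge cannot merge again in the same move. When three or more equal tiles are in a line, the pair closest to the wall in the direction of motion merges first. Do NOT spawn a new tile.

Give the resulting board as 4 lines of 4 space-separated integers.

Answer:  64   8   0   0
  4  16  32   8
 32  64   2   0
128   8   0   0

Derivation:
Slide left:
row 0: [64, 8, 0, 0] -> [64, 8, 0, 0]
row 1: [4, 16, 32, 8] -> [4, 16, 32, 8]
row 2: [32, 64, 0, 2] -> [32, 64, 2, 0]
row 3: [64, 64, 8, 0] -> [128, 8, 0, 0]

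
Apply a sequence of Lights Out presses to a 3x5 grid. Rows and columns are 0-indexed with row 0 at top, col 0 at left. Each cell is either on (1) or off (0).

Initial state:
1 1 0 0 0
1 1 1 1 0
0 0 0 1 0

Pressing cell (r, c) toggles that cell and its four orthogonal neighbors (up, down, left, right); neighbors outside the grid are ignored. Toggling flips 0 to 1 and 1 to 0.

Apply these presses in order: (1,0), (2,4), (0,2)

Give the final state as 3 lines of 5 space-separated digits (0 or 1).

Answer: 0 0 1 1 0
0 0 0 1 1
1 0 0 0 1

Derivation:
After press 1 at (1,0):
0 1 0 0 0
0 0 1 1 0
1 0 0 1 0

After press 2 at (2,4):
0 1 0 0 0
0 0 1 1 1
1 0 0 0 1

After press 3 at (0,2):
0 0 1 1 0
0 0 0 1 1
1 0 0 0 1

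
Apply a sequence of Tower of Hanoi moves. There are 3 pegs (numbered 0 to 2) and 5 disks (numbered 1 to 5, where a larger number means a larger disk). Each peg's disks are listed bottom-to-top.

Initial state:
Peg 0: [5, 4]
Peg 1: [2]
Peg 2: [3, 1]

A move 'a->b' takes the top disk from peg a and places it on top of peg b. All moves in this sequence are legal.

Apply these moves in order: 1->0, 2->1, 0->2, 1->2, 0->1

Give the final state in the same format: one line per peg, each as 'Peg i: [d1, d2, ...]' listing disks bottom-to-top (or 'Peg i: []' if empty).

After move 1 (1->0):
Peg 0: [5, 4, 2]
Peg 1: []
Peg 2: [3, 1]

After move 2 (2->1):
Peg 0: [5, 4, 2]
Peg 1: [1]
Peg 2: [3]

After move 3 (0->2):
Peg 0: [5, 4]
Peg 1: [1]
Peg 2: [3, 2]

After move 4 (1->2):
Peg 0: [5, 4]
Peg 1: []
Peg 2: [3, 2, 1]

After move 5 (0->1):
Peg 0: [5]
Peg 1: [4]
Peg 2: [3, 2, 1]

Answer: Peg 0: [5]
Peg 1: [4]
Peg 2: [3, 2, 1]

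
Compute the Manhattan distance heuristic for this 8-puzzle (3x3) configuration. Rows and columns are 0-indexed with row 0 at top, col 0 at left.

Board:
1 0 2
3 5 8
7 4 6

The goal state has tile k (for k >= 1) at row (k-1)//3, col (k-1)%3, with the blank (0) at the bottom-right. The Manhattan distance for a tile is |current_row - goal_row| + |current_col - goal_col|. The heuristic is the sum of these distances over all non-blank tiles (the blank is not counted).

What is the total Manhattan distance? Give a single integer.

Tile 1: (0,0)->(0,0) = 0
Tile 2: (0,2)->(0,1) = 1
Tile 3: (1,0)->(0,2) = 3
Tile 5: (1,1)->(1,1) = 0
Tile 8: (1,2)->(2,1) = 2
Tile 7: (2,0)->(2,0) = 0
Tile 4: (2,1)->(1,0) = 2
Tile 6: (2,2)->(1,2) = 1
Sum: 0 + 1 + 3 + 0 + 2 + 0 + 2 + 1 = 9

Answer: 9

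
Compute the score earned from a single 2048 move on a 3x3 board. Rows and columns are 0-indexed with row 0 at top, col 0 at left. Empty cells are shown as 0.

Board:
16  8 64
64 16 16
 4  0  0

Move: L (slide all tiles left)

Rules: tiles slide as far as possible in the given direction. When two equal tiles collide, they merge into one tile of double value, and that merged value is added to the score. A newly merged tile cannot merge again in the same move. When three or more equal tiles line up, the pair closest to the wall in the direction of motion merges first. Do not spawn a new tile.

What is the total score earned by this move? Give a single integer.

Answer: 32

Derivation:
Slide left:
row 0: [16, 8, 64] -> [16, 8, 64]  score +0 (running 0)
row 1: [64, 16, 16] -> [64, 32, 0]  score +32 (running 32)
row 2: [4, 0, 0] -> [4, 0, 0]  score +0 (running 32)
Board after move:
16  8 64
64 32  0
 4  0  0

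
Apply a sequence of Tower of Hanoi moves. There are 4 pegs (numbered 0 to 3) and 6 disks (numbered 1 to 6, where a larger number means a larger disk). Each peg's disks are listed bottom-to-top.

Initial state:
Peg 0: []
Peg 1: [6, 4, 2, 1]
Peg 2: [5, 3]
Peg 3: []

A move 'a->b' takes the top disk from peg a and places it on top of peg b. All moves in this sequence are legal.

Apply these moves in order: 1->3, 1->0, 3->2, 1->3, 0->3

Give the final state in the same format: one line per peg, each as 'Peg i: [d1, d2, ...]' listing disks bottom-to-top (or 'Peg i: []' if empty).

After move 1 (1->3):
Peg 0: []
Peg 1: [6, 4, 2]
Peg 2: [5, 3]
Peg 3: [1]

After move 2 (1->0):
Peg 0: [2]
Peg 1: [6, 4]
Peg 2: [5, 3]
Peg 3: [1]

After move 3 (3->2):
Peg 0: [2]
Peg 1: [6, 4]
Peg 2: [5, 3, 1]
Peg 3: []

After move 4 (1->3):
Peg 0: [2]
Peg 1: [6]
Peg 2: [5, 3, 1]
Peg 3: [4]

After move 5 (0->3):
Peg 0: []
Peg 1: [6]
Peg 2: [5, 3, 1]
Peg 3: [4, 2]

Answer: Peg 0: []
Peg 1: [6]
Peg 2: [5, 3, 1]
Peg 3: [4, 2]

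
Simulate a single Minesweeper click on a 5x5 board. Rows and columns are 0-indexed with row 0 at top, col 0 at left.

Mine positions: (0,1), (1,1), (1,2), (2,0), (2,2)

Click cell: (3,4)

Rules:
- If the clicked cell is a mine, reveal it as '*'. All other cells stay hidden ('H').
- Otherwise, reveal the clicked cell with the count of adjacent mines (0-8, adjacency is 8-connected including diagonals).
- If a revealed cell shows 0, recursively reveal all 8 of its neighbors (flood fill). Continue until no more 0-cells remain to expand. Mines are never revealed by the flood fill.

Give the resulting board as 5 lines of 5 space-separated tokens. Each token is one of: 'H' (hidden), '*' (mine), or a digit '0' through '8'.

H H H 1 0
H H H 2 0
H H H 2 0
1 2 1 1 0
0 0 0 0 0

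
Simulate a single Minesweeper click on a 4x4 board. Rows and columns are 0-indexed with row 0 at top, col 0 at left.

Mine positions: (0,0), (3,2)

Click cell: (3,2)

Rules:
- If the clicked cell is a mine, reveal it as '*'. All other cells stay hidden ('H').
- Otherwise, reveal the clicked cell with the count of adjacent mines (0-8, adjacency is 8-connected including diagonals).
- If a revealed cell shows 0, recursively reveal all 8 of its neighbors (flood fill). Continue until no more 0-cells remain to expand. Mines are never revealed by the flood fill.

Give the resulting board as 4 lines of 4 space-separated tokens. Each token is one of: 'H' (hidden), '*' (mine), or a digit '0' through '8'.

H H H H
H H H H
H H H H
H H * H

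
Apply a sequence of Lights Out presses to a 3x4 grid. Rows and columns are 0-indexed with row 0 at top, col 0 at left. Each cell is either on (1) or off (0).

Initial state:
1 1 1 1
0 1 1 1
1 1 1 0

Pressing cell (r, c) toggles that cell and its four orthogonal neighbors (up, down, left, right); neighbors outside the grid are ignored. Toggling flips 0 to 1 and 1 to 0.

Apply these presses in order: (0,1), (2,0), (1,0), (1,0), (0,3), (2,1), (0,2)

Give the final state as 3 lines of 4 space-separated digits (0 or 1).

After press 1 at (0,1):
0 0 0 1
0 0 1 1
1 1 1 0

After press 2 at (2,0):
0 0 0 1
1 0 1 1
0 0 1 0

After press 3 at (1,0):
1 0 0 1
0 1 1 1
1 0 1 0

After press 4 at (1,0):
0 0 0 1
1 0 1 1
0 0 1 0

After press 5 at (0,3):
0 0 1 0
1 0 1 0
0 0 1 0

After press 6 at (2,1):
0 0 1 0
1 1 1 0
1 1 0 0

After press 7 at (0,2):
0 1 0 1
1 1 0 0
1 1 0 0

Answer: 0 1 0 1
1 1 0 0
1 1 0 0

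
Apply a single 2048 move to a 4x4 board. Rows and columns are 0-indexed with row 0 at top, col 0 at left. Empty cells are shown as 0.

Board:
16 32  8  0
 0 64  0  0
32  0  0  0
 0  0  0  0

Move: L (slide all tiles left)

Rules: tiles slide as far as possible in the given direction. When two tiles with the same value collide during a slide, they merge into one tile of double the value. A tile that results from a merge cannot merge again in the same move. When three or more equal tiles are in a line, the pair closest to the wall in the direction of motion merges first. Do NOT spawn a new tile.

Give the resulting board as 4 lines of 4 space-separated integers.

Answer: 16 32  8  0
64  0  0  0
32  0  0  0
 0  0  0  0

Derivation:
Slide left:
row 0: [16, 32, 8, 0] -> [16, 32, 8, 0]
row 1: [0, 64, 0, 0] -> [64, 0, 0, 0]
row 2: [32, 0, 0, 0] -> [32, 0, 0, 0]
row 3: [0, 0, 0, 0] -> [0, 0, 0, 0]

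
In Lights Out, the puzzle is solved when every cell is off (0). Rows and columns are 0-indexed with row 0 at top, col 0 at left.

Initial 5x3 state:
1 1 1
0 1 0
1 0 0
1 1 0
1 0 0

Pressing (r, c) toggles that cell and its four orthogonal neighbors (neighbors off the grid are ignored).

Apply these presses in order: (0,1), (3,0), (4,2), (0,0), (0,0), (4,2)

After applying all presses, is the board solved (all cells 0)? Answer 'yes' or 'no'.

Answer: yes

Derivation:
After press 1 at (0,1):
0 0 0
0 0 0
1 0 0
1 1 0
1 0 0

After press 2 at (3,0):
0 0 0
0 0 0
0 0 0
0 0 0
0 0 0

After press 3 at (4,2):
0 0 0
0 0 0
0 0 0
0 0 1
0 1 1

After press 4 at (0,0):
1 1 0
1 0 0
0 0 0
0 0 1
0 1 1

After press 5 at (0,0):
0 0 0
0 0 0
0 0 0
0 0 1
0 1 1

After press 6 at (4,2):
0 0 0
0 0 0
0 0 0
0 0 0
0 0 0

Lights still on: 0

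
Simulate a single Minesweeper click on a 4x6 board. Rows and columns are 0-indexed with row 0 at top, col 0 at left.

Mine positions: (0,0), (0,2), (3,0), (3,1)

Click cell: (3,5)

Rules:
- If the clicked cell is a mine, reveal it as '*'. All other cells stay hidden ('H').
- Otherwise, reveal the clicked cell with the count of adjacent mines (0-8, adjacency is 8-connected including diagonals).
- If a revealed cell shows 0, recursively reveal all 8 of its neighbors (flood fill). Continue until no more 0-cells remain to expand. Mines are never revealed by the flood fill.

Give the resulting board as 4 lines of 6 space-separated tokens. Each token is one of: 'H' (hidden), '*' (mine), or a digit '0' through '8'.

H H H 1 0 0
H H 1 1 0 0
H H 1 0 0 0
H H 1 0 0 0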